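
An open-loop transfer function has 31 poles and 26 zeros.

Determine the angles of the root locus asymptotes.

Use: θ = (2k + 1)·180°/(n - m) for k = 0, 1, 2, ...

n - m = 31 - 26 = 5. Angles: θk = (2k + 1)·180°/5 = 36°, 108°, 180°, 252°, 324°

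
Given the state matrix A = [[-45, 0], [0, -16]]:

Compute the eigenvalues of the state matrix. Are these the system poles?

For diagonal matrix, eigenvalues are diagonal entries: λ₁ = -45, λ₂ = -16. Eigenvalues of A = system poles.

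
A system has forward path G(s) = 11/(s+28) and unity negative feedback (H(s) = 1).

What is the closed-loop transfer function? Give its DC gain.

T(s) = G/(1+GH) = [11/(s+28)] / [1 + 11/(s+28)] = 11/(s+28+11) = 11/(s+39). DC gain = 11/39 = 0.2821.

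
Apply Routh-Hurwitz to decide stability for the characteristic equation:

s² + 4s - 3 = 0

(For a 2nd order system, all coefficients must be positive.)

Coefficients: 1, 4, -3. c=-3 not positive, so system is unstable.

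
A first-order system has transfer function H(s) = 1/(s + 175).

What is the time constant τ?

For H(s) = 1/(s + 1/τ), the pole is at -1/τ = -175, so τ = 1/175 = 0.0057 s.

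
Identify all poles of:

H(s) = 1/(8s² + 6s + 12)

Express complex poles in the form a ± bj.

Discriminant = 6² - 4×8×12 = 36 - 384 = -348 < 0, so the poles are a complex conjugate pair s = (-6 ± j√348)/(2×8). Real part = -6/(2×8) = -6/16 = -0.375; imaginary part = ±√348/(2×8) ≈ 1.1659. Poles: s = -0.375 ± 1.1659j.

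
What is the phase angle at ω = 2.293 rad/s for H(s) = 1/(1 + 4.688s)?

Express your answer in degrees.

Phase = -arctan(ωτ) = -arctan(2.293 × 4.688) = -84.7°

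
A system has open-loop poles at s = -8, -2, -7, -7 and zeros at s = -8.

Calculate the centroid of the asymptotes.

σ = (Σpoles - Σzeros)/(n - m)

σ = (Σpoles - Σzeros)/(n - m) = (-24 - (-8))/(4 - 1) = -16/3 = -5.33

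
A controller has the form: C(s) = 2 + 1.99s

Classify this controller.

This is a Proportional-Derivative (PD) controller.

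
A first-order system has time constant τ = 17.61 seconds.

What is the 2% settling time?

For first-order system, 2% settling time ≈ 4τ = 4 × 17.61 = 70.44 s.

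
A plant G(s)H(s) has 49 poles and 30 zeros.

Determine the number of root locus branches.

Root locus has n branches where n = number of poles = 49.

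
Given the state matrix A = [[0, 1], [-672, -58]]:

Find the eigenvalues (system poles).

det(A - λI) = λ² - (-58)λ + 672 = (λ - (-42))(λ - (-16)). Eigenvalues: -42, -16.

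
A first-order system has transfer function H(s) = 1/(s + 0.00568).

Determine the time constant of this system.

For H(s) = 1/(s + 1/τ), the pole is at -1/τ = -0.00568, so τ = 1/0.00568 = 176.1 s.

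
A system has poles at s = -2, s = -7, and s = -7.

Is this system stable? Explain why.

All poles are in the left half-plane. System is stable.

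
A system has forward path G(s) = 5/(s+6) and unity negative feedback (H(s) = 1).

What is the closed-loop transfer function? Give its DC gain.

T(s) = G/(1+GH) = [5/(s+6)] / [1 + 5/(s+6)] = 5/(s+6+5) = 5/(s+11). DC gain = 5/11 = 0.4545.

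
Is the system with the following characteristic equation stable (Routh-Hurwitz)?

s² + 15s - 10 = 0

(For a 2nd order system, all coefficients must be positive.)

Coefficients: 1, 15, -10. c=-10 not positive, so system is unstable.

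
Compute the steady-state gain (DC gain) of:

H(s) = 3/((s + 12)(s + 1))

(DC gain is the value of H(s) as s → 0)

DC gain = H(0) = 3/(12 × 1) = 3/12 = 0.25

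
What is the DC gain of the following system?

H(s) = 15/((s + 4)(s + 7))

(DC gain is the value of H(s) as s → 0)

DC gain = H(0) = 15/(4 × 7) = 15/28 = 0.5357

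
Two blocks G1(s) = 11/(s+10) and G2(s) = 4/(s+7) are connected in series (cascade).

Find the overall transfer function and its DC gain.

Series: multiply transfer functions. G_eq = 11/(s+10) × 4/(s+7) = 44/((s+10)(s+7)). DC gain = 44/(10×7) = 0.6286.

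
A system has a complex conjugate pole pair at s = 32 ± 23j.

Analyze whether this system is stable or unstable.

Real part of poles is 32 (> 0, right half-plane). Unstable.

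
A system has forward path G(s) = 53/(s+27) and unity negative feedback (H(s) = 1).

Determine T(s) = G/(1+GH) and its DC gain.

T(s) = G/(1+GH) = [53/(s+27)] / [1 + 53/(s+27)] = 53/(s+27+53) = 53/(s+80). DC gain = 53/80 = 0.6625.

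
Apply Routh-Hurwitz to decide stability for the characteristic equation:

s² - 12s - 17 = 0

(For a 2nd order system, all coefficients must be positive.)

Coefficients: 1, -12, -17. b=-12, c=-17 not positive, so system is unstable.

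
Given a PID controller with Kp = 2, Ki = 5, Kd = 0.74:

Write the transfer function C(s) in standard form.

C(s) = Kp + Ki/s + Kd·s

Substituting values: C(s) = 2 + 5/s + 0.74s = (0.74s² + 2s + 5)/s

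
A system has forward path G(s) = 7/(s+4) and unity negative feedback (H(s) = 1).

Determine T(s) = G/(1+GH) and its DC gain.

T(s) = G/(1+GH) = [7/(s+4)] / [1 + 7/(s+4)] = 7/(s+4+7) = 7/(s+11). DC gain = 7/11 = 0.6364.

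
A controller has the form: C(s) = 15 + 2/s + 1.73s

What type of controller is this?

This is a Proportional-Integral-Derivative (PID) controller.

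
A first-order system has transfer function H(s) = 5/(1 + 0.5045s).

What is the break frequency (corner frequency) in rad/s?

Corner frequency = 1/τ = 1/0.5045 = 1.982 rad/s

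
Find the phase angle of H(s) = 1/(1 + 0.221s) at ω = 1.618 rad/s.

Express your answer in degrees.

Phase = -arctan(ωτ) = -arctan(1.618 × 0.221) = -19.7°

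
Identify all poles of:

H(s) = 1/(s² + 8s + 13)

Discriminant = 8² - 4×1×13 = 64 - 52 = 12 > 0, so two distinct real poles. Using quadratic formula: s = (-8 ± √12)/(2×1) = (-8 ± √12)/2, with √12 ≈ 3.4641. s₁ ≈ -2.2679, s₂ ≈ -5.7321. Poles: s₁ = -2.2679, s₂ = -5.7321.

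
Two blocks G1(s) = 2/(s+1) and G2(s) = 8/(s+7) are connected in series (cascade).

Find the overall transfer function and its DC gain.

Series: multiply transfer functions. G_eq = 2/(s+1) × 8/(s+7) = 16/((s+1)(s+7)). DC gain = 16/(1×7) = 2.2857.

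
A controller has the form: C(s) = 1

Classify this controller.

This is a Proportional (P) controller.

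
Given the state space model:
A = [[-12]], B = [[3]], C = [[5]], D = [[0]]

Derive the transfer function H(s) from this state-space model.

(sI - A)⁻¹ = 1/(s + 12). H(s) = 5 × 3/(s + 12) + 0 = 15/(s + 12).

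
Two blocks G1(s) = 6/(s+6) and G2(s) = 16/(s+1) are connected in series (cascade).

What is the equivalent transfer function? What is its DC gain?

Series: multiply transfer functions. G_eq = 6/(s+6) × 16/(s+1) = 96/((s+6)(s+1)). DC gain = 96/(6×1) = 16.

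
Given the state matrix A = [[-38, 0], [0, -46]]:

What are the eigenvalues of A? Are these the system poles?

For diagonal matrix, eigenvalues are diagonal entries: λ₁ = -38, λ₂ = -46. Eigenvalues of A = system poles.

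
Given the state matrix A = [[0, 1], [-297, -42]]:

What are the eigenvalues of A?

det(A - λI) = λ² - (-42)λ + 297 = (λ - (-9))(λ - (-33)). Eigenvalues: -9, -33.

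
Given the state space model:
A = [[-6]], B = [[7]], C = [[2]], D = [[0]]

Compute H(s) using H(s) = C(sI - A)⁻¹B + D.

(sI - A)⁻¹ = 1/(s + 6). H(s) = 2 × 7/(s + 6) + 0 = 14/(s + 6).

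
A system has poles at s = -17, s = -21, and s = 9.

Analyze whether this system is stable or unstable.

Pole(s) at s = 9 are not in the left half-plane. System is unstable.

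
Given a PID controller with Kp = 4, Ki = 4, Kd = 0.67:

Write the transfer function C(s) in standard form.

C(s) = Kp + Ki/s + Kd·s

Substituting values: C(s) = 4 + 4/s + 0.67s = (0.67s² + 4s + 4)/s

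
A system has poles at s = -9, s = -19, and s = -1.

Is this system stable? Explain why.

All poles are in the left half-plane. System is stable.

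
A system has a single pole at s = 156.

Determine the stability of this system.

Pole at s = 156 is in the right half-plane. Unstable.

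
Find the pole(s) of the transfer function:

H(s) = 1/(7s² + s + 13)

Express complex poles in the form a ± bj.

Discriminant = 1² - 4×7×13 = 1 - 364 = -363 < 0, so the poles are a complex conjugate pair s = (-1 ± j√363)/(2×7). Real part = -1/(2×7) = -1/14 ≈ -0.0714; imaginary part = ±√363/(2×7) ≈ 1.3609. Poles: s = -0.0714 ± 1.3609j.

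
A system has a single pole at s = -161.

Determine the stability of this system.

Pole at s = -161 is in the left half-plane. Stable.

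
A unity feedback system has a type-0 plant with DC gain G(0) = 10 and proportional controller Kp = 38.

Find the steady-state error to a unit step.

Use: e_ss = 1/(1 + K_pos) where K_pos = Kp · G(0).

K_pos = Kp · G(0) = 38 × 10 = 380. e_ss = 1/(1 + 380) = 0.0026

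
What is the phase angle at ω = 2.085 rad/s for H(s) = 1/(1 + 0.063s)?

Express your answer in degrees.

Phase = -arctan(ωτ) = -arctan(2.085 × 0.063) = -7.5°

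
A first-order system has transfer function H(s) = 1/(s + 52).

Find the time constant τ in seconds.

For H(s) = 1/(s + 1/τ), the pole is at -1/τ = -52, so τ = 1/52 = 0.0192 s.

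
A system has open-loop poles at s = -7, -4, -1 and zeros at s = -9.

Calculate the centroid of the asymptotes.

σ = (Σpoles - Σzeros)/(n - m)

σ = (Σpoles - Σzeros)/(n - m) = (-12 - (-9))/(3 - 1) = -3/2 = -1.5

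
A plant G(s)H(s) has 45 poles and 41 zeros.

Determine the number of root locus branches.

Root locus has n branches where n = number of poles = 45.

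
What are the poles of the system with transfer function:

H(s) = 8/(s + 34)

Pole is where denominator = 0: s + 34 = 0, so s = -34.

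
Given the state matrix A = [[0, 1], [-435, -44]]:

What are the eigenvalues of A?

det(A - λI) = λ² - (-44)λ + 435 = (λ - (-15))(λ - (-29)). Eigenvalues: -15, -29.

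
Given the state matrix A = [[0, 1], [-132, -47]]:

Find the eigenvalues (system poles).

det(A - λI) = λ² - (-47)λ + 132 = (λ - (-3))(λ - (-44)). Eigenvalues: -3, -44.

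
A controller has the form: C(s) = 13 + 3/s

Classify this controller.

This is a Proportional-Integral (PI) controller.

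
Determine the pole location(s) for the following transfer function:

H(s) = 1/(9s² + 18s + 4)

Discriminant = 18² - 4×9×4 = 324 - 144 = 180 > 0, so two distinct real poles. Using quadratic formula: s = (-18 ± √180)/(2×9) = (-18 ± √180)/18, with √180 ≈ 13.4164. s₁ ≈ -0.2546, s₂ ≈ -1.7454. Poles: s₁ = -0.2546, s₂ = -1.7454.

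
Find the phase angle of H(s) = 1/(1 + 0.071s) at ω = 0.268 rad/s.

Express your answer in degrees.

Phase = -arctan(ωτ) = -arctan(0.268 × 0.071) = -1.1°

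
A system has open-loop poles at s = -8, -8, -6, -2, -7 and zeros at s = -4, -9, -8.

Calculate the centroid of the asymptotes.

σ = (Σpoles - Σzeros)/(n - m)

σ = (Σpoles - Σzeros)/(n - m) = (-31 - (-21))/(5 - 3) = -10/2 = -5.0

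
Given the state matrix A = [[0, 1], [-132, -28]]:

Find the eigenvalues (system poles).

det(A - λI) = λ² - (-28)λ + 132 = (λ - (-22))(λ - (-6)). Eigenvalues: -22, -6.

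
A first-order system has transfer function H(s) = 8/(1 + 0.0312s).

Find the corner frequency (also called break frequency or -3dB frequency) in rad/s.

Corner frequency = 1/τ = 1/0.0312 = 32.051 rad/s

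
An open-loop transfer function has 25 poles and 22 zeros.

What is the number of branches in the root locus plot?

Root locus has n branches where n = number of poles = 25.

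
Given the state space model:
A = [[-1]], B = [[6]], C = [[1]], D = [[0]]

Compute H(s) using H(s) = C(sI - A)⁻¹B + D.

(sI - A)⁻¹ = 1/(s + 1). H(s) = 1 × 6/(s + 1) + 0 = 6/(s + 1).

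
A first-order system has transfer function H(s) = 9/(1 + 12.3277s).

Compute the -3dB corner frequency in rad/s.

Corner frequency = 1/τ = 1/12.3277 = 0.081 rad/s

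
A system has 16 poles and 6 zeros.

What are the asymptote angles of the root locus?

n - m = 16 - 6 = 10. Angles: θk = (2k + 1)·180°/10 = 18°, 54°, 90°, 126°, 162°, 198°, 234°, 270°, 306°, 342°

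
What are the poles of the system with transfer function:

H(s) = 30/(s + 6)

Pole is where denominator = 0: s + 6 = 0, so s = -6.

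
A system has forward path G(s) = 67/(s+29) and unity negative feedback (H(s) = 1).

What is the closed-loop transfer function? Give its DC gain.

T(s) = G/(1+GH) = [67/(s+29)] / [1 + 67/(s+29)] = 67/(s+29+67) = 67/(s+96). DC gain = 67/96 = 0.6979.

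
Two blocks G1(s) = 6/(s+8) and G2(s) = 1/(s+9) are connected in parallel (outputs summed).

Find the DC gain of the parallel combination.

Parallel: G_eq = G1 + G2. DC gain = G1(0) + G2(0) = 6/8 + 1/9 = 0.75 + 0.1111 = 0.8611.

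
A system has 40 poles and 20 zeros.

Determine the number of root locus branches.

Root locus has n branches where n = number of poles = 40.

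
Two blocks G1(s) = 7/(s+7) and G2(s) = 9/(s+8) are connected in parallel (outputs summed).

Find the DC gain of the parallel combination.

Parallel: G_eq = G1 + G2. DC gain = G1(0) + G2(0) = 7/7 + 9/8 = 1 + 1.125 = 2.125.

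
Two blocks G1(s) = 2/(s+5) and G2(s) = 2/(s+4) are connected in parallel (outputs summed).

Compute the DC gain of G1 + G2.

Parallel: G_eq = G1 + G2. DC gain = G1(0) + G2(0) = 2/5 + 2/4 = 0.4 + 0.5 = 0.9.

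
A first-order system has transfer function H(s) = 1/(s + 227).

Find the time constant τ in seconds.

For H(s) = 1/(s + 1/τ), the pole is at -1/τ = -227, so τ = 1/227 = 0.0044 s.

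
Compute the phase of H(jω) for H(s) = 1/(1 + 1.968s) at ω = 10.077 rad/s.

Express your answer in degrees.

Phase = -arctan(ωτ) = -arctan(10.077 × 1.968) = -87.1°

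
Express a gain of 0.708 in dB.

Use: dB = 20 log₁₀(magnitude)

dB = 20 log₁₀(0.708) = -3.0 dB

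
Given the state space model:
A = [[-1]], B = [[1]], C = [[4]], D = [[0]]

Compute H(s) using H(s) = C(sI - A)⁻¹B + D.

(sI - A)⁻¹ = 1/(s + 1). H(s) = 4 × 1/(s + 1) + 0 = 4/(s + 1).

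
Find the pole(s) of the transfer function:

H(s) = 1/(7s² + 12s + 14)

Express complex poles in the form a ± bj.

Discriminant = 12² - 4×7×14 = 144 - 392 = -248 < 0, so the poles are a complex conjugate pair s = (-12 ± j√248)/(2×7). Real part = -12/(2×7) = -12/14 ≈ -0.8571; imaginary part = ±√248/(2×7) ≈ 1.1249. Poles: s = -0.8571 ± 1.1249j.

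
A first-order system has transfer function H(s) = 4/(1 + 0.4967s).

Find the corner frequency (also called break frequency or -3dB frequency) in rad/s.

Corner frequency = 1/τ = 1/0.4967 = 2.013 rad/s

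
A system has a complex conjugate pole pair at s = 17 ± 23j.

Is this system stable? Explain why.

Real part of poles is 17 (> 0, right half-plane). Unstable.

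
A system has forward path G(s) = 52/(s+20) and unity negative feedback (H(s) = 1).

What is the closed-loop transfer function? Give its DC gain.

T(s) = G/(1+GH) = [52/(s+20)] / [1 + 52/(s+20)] = 52/(s+20+52) = 52/(s+72). DC gain = 52/72 = 0.7222.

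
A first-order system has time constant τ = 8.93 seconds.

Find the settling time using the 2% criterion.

For first-order system, 2% settling time ≈ 4τ = 4 × 8.93 = 35.72 s.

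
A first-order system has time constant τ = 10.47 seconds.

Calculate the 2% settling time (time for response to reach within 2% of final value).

For first-order system, 2% settling time ≈ 4τ = 4 × 10.47 = 41.88 s.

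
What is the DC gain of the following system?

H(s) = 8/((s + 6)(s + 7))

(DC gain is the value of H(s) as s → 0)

DC gain = H(0) = 8/(6 × 7) = 8/42 = 0.1905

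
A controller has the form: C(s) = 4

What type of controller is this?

This is a Proportional (P) controller.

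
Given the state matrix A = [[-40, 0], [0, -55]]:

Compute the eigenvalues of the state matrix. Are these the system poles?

For diagonal matrix, eigenvalues are diagonal entries: λ₁ = -40, λ₂ = -55. Eigenvalues of A = system poles.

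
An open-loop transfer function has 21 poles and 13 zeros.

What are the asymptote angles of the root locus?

n - m = 21 - 13 = 8. Angles: θk = (2k + 1)·180°/8 = 22.5°, 67.5°, 112.5°, 157.5°, 202.5°, 247.5°, 292.5°, 337.5°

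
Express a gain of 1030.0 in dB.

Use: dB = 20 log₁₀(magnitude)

dB = 20 log₁₀(1030.0) = 60.3 dB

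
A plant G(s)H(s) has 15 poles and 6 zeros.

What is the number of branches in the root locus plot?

Root locus has n branches where n = number of poles = 15.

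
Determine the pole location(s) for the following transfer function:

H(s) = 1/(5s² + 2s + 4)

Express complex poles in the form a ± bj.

Discriminant = 2² - 4×5×4 = 4 - 80 = -76 < 0, so the poles are a complex conjugate pair s = (-2 ± j√76)/(2×5). Real part = -2/(2×5) = -2/10 = -0.2; imaginary part = ±√76/(2×5) ≈ 0.8718. Poles: s = -0.2 ± 0.8718j.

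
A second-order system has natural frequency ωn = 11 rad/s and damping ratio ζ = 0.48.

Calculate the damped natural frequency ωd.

ωd = ωn√(1 - ζ²) = 11√(1 - 0.48²) = 9.65 rad/s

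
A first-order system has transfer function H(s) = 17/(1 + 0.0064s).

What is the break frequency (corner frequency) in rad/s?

Corner frequency = 1/τ = 1/0.0064 = 156.25 rad/s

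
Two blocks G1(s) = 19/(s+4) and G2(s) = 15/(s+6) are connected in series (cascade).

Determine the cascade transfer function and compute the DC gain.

Series: multiply transfer functions. G_eq = 19/(s+4) × 15/(s+6) = 285/((s+4)(s+6)). DC gain = 285/(4×6) = 11.875.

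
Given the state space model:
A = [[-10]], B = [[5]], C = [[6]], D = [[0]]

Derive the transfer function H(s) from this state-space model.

(sI - A)⁻¹ = 1/(s + 10). H(s) = 6 × 5/(s + 10) + 0 = 30/(s + 10).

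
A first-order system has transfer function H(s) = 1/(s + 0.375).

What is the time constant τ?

For H(s) = 1/(s + 1/τ), the pole is at -1/τ = -0.375, so τ = 1/0.375 = 2.6667 s.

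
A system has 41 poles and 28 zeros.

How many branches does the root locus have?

Root locus has n branches where n = number of poles = 41.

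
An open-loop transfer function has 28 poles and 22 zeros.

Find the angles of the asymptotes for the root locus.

n - m = 28 - 22 = 6. Angles: θk = (2k + 1)·180°/6 = 30°, 90°, 150°, 210°, 270°, 330°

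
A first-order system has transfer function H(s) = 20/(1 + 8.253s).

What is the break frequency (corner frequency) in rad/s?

Corner frequency = 1/τ = 1/8.253 = 0.121 rad/s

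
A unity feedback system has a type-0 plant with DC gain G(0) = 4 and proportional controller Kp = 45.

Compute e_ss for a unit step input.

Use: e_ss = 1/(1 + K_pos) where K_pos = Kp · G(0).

K_pos = Kp · G(0) = 45 × 4 = 180. e_ss = 1/(1 + 180) = 0.0055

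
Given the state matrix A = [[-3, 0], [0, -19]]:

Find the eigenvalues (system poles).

For diagonal matrix, eigenvalues are diagonal entries: λ₁ = -3, λ₂ = -19.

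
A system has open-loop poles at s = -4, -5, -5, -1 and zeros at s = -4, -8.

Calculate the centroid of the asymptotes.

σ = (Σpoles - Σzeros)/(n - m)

σ = (Σpoles - Σzeros)/(n - m) = (-15 - (-12))/(4 - 2) = -3/2 = -1.5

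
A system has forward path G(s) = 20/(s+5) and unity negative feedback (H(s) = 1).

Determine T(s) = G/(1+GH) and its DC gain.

T(s) = G/(1+GH) = [20/(s+5)] / [1 + 20/(s+5)] = 20/(s+5+20) = 20/(s+25). DC gain = 20/25 = 0.8.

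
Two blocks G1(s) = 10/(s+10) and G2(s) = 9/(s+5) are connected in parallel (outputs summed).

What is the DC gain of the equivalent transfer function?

Parallel: G_eq = G1 + G2. DC gain = G1(0) + G2(0) = 10/10 + 9/5 = 1 + 1.8 = 2.8.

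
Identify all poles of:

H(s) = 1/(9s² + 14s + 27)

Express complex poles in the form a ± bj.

Discriminant = 14² - 4×9×27 = 196 - 972 = -776 < 0, so the poles are a complex conjugate pair s = (-14 ± j√776)/(2×9). Real part = -14/(2×9) = -14/18 ≈ -0.7778; imaginary part = ±√776/(2×9) ≈ 1.5476. Poles: s = -0.7778 ± 1.5476j.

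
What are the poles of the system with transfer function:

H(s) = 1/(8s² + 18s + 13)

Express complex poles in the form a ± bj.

Discriminant = 18² - 4×8×13 = 324 - 416 = -92 < 0, so the poles are a complex conjugate pair s = (-18 ± j√92)/(2×8). Real part = -18/(2×8) = -18/16 = -1.125; imaginary part = ±√92/(2×8) ≈ 0.5995. Poles: s = -1.125 ± 0.5995j.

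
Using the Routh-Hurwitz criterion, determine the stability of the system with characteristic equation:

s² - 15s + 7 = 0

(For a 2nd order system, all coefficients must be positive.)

Coefficients: 1, -15, 7. b=-15 not positive, so system is unstable.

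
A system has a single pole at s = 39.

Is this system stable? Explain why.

Pole at s = 39 is in the right half-plane. Unstable.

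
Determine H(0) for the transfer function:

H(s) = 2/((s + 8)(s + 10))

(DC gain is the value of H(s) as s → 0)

DC gain = H(0) = 2/(8 × 10) = 2/80 = 0.025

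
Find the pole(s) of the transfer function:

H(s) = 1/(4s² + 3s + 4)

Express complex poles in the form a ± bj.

Discriminant = 3² - 4×4×4 = 9 - 64 = -55 < 0, so the poles are a complex conjugate pair s = (-3 ± j√55)/(2×4). Real part = -3/(2×4) = -3/8 = -0.375; imaginary part = ±√55/(2×4) ≈ 0.9270. Poles: s = -0.375 ± 0.9270j.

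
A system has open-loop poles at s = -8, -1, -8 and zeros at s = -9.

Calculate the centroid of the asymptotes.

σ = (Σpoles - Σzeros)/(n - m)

σ = (Σpoles - Σzeros)/(n - m) = (-17 - (-9))/(3 - 1) = -8/2 = -4.0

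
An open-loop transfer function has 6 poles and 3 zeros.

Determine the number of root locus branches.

Root locus has n branches where n = number of poles = 6.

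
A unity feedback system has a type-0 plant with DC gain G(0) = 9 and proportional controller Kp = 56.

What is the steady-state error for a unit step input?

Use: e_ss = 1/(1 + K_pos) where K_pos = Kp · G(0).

K_pos = Kp · G(0) = 56 × 9 = 504. e_ss = 1/(1 + 504) = 0.0020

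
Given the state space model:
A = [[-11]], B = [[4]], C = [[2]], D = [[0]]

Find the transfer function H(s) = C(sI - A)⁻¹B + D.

(sI - A)⁻¹ = 1/(s + 11). H(s) = 2 × 4/(s + 11) + 0 = 8/(s + 11).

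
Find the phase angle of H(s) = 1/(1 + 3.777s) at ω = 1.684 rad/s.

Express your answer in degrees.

Phase = -arctan(ωτ) = -arctan(1.684 × 3.777) = -81.1°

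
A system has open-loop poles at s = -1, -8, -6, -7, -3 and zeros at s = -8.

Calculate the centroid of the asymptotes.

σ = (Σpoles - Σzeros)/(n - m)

σ = (Σpoles - Σzeros)/(n - m) = (-25 - (-8))/(5 - 1) = -17/4 = -4.25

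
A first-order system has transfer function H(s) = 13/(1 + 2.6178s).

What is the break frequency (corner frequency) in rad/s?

Corner frequency = 1/τ = 1/2.6178 = 0.382 rad/s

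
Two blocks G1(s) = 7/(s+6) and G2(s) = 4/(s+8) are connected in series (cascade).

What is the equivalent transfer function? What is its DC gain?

Series: multiply transfer functions. G_eq = 7/(s+6) × 4/(s+8) = 28/((s+6)(s+8)). DC gain = 28/(6×8) = 0.5833.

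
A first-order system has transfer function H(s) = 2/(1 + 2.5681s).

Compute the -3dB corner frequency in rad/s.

Corner frequency = 1/τ = 1/2.5681 = 0.389 rad/s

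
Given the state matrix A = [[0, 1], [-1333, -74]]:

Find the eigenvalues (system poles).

det(A - λI) = λ² - (-74)λ + 1333 = (λ - (-31))(λ - (-43)). Eigenvalues: -31, -43.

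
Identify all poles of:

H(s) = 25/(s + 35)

Pole is where denominator = 0: s + 35 = 0, so s = -35.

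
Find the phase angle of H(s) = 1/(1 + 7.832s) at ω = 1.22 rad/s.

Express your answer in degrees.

Phase = -arctan(ωτ) = -arctan(1.22 × 7.832) = -84.0°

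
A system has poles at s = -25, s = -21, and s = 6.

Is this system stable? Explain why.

Pole(s) at s = 6 are not in the left half-plane. System is unstable.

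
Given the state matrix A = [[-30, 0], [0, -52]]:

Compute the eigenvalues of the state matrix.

For diagonal matrix, eigenvalues are diagonal entries: λ₁ = -30, λ₂ = -52.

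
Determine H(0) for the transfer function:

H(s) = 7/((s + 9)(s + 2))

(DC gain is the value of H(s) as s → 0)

DC gain = H(0) = 7/(9 × 2) = 7/18 = 0.3889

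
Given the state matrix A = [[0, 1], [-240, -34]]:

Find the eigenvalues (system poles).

det(A - λI) = λ² - (-34)λ + 240 = (λ - (-10))(λ - (-24)). Eigenvalues: -10, -24.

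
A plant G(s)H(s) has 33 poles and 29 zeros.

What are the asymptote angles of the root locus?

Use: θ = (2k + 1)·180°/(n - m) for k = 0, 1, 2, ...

n - m = 33 - 29 = 4. Angles: θk = (2k + 1)·180°/4 = 45°, 135°, 225°, 315°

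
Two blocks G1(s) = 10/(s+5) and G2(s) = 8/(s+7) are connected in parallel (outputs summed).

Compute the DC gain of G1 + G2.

Parallel: G_eq = G1 + G2. DC gain = G1(0) + G2(0) = 10/5 + 8/7 = 2 + 1.1429 = 3.1429.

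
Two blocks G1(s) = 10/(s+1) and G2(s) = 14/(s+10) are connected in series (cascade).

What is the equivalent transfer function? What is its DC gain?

Series: multiply transfer functions. G_eq = 10/(s+1) × 14/(s+10) = 140/((s+1)(s+10)). DC gain = 140/(1×10) = 14.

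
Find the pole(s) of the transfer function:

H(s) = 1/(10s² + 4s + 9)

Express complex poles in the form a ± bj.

Discriminant = 4² - 4×10×9 = 16 - 360 = -344 < 0, so the poles are a complex conjugate pair s = (-4 ± j√344)/(2×10). Real part = -4/(2×10) = -4/20 = -0.2; imaginary part = ±√344/(2×10) ≈ 0.9274. Poles: s = -0.2 ± 0.9274j.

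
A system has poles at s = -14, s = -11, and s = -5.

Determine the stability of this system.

All poles are in the left half-plane. System is stable.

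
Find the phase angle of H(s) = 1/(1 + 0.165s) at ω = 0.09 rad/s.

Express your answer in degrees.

Phase = -arctan(ωτ) = -arctan(0.09 × 0.165) = -0.9°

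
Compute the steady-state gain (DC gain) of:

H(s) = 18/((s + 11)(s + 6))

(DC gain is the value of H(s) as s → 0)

DC gain = H(0) = 18/(11 × 6) = 18/66 = 0.2727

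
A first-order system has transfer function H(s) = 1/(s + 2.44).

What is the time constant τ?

For H(s) = 1/(s + 1/τ), the pole is at -1/τ = -2.44, so τ = 1/2.44 = 0.4098 s.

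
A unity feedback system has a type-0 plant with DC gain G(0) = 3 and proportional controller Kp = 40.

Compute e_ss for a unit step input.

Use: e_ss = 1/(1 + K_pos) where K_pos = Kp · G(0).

K_pos = Kp · G(0) = 40 × 3 = 120. e_ss = 1/(1 + 120) = 0.0083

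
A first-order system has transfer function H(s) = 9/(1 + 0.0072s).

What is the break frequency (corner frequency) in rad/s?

Corner frequency = 1/τ = 1/0.0072 = 138.889 rad/s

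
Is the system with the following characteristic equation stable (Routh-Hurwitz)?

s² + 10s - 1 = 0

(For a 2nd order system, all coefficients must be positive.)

Coefficients: 1, 10, -1. c=-1 not positive, so system is unstable.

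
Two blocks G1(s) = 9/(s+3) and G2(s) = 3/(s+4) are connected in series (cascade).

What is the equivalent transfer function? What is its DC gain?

Series: multiply transfer functions. G_eq = 9/(s+3) × 3/(s+4) = 27/((s+3)(s+4)). DC gain = 27/(3×4) = 2.25.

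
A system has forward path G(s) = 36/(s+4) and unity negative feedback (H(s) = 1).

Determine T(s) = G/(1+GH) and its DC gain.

T(s) = G/(1+GH) = [36/(s+4)] / [1 + 36/(s+4)] = 36/(s+4+36) = 36/(s+40). DC gain = 36/40 = 0.9.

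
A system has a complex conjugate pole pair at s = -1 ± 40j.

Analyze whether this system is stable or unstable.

Real part of poles is -1 (< 0, left half-plane). Stable.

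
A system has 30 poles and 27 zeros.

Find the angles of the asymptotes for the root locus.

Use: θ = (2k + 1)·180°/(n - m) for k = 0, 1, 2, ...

n - m = 30 - 27 = 3. Angles: θk = (2k + 1)·180°/3 = 60°, 180°, 300°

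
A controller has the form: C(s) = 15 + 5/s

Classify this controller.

This is a Proportional-Integral (PI) controller.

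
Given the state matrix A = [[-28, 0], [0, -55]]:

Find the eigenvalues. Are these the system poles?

For diagonal matrix, eigenvalues are diagonal entries: λ₁ = -28, λ₂ = -55. Eigenvalues of A = system poles.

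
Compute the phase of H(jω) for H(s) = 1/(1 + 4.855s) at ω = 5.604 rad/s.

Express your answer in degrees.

Phase = -arctan(ωτ) = -arctan(5.604 × 4.855) = -87.9°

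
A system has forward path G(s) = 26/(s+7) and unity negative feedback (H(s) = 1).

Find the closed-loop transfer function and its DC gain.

T(s) = G/(1+GH) = [26/(s+7)] / [1 + 26/(s+7)] = 26/(s+7+26) = 26/(s+33). DC gain = 26/33 = 0.7879.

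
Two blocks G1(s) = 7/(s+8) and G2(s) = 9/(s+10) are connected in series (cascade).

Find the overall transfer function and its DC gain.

Series: multiply transfer functions. G_eq = 7/(s+8) × 9/(s+10) = 63/((s+8)(s+10)). DC gain = 63/(8×10) = 0.7875.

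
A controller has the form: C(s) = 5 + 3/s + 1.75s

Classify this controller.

This is a Proportional-Integral-Derivative (PID) controller.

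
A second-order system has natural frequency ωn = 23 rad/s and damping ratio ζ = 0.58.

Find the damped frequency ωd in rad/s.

ωd = ωn√(1 - ζ²) = 23√(1 - 0.58²) = 18.74 rad/s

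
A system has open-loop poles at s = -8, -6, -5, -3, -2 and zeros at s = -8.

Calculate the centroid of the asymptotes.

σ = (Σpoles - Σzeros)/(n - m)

σ = (Σpoles - Σzeros)/(n - m) = (-24 - (-8))/(5 - 1) = -16/4 = -4.0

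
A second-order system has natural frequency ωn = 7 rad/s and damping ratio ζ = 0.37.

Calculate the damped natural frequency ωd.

ωd = ωn√(1 - ζ²) = 7√(1 - 0.37²) = 6.5 rad/s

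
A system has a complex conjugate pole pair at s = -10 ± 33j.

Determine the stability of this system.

Real part of poles is -10 (< 0, left half-plane). Stable.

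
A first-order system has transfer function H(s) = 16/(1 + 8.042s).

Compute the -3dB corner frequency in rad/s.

Corner frequency = 1/τ = 1/8.042 = 0.124 rad/s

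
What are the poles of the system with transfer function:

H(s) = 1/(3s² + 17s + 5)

Discriminant = 17² - 4×3×5 = 289 - 60 = 229 > 0, so two distinct real poles. Using quadratic formula: s = (-17 ± √229)/(2×3) = (-17 ± √229)/6, with √229 ≈ 15.1327. s₁ ≈ -0.3112, s₂ ≈ -5.3555. Poles: s₁ = -0.3112, s₂ = -5.3555.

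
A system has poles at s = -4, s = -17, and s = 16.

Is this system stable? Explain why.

Pole(s) at s = 16 are not in the left half-plane. System is unstable.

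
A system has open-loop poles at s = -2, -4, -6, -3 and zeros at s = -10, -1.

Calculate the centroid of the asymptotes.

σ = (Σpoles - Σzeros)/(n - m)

σ = (Σpoles - Σzeros)/(n - m) = (-15 - (-11))/(4 - 2) = -4/2 = -2.0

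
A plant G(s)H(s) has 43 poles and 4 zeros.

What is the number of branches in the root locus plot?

Root locus has n branches where n = number of poles = 43.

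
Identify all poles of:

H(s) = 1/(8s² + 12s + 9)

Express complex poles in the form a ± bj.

Discriminant = 12² - 4×8×9 = 144 - 288 = -144 < 0, so the poles are a complex conjugate pair s = (-12 ± j√144)/(2×8). Real part = -12/(2×8) = -12/16 = -0.75; imaginary part = ±√144/(2×8) = 12/16 = 0.75. Poles: s = -0.75 ± 0.75j.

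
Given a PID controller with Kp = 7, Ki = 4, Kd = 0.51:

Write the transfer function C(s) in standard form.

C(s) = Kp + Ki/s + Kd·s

Substituting values: C(s) = 7 + 4/s + 0.51s = (0.51s² + 7s + 4)/s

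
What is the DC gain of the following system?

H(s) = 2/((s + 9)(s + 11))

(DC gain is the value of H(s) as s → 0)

DC gain = H(0) = 2/(9 × 11) = 2/99 = 0.0202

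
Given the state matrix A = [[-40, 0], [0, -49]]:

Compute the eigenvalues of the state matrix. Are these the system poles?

For diagonal matrix, eigenvalues are diagonal entries: λ₁ = -40, λ₂ = -49. Eigenvalues of A = system poles.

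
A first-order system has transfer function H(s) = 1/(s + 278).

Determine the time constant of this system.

For H(s) = 1/(s + 1/τ), the pole is at -1/τ = -278, so τ = 1/278 = 0.0036 s.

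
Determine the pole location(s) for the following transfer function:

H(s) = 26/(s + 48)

Pole is where denominator = 0: s + 48 = 0, so s = -48.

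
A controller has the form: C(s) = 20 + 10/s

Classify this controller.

This is a Proportional-Integral (PI) controller.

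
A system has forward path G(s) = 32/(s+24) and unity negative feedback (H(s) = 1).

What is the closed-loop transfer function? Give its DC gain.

T(s) = G/(1+GH) = [32/(s+24)] / [1 + 32/(s+24)] = 32/(s+24+32) = 32/(s+56). DC gain = 32/56 = 0.5714.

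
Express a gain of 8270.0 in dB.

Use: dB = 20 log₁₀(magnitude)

dB = 20 log₁₀(8270.0) = 78.4 dB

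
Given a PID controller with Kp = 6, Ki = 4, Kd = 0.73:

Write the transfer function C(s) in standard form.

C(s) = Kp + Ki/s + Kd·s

Substituting values: C(s) = 6 + 4/s + 0.73s = (0.73s² + 6s + 4)/s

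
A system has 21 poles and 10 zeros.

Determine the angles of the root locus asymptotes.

n - m = 21 - 10 = 11. Angles: θk = (2k + 1)·180°/11 = 16.36°, 49.09°, 81.82°, 114.55°, 147.27°, 180°, 212.73°, 245.45°, 278.18°, 310.91°, 343.64°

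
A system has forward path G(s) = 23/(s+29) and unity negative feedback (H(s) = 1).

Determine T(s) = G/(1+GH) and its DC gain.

T(s) = G/(1+GH) = [23/(s+29)] / [1 + 23/(s+29)] = 23/(s+29+23) = 23/(s+52). DC gain = 23/52 = 0.4423.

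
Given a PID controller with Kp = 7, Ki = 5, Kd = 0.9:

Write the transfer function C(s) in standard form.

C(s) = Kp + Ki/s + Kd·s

Substituting values: C(s) = 7 + 5/s + 0.9s = (0.9s² + 7s + 5)/s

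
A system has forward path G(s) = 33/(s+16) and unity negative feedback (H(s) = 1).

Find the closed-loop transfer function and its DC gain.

T(s) = G/(1+GH) = [33/(s+16)] / [1 + 33/(s+16)] = 33/(s+16+33) = 33/(s+49). DC gain = 33/49 = 0.6735.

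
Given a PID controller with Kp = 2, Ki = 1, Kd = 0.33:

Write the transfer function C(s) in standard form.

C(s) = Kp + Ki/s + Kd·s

Substituting values: C(s) = 2 + 1/s + 0.33s = (0.33s² + 2s + 1)/s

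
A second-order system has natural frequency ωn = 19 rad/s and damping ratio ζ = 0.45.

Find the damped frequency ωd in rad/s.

ωd = ωn√(1 - ζ²) = 19√(1 - 0.45²) = 16.97 rad/s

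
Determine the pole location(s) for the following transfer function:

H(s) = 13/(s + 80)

Pole is where denominator = 0: s + 80 = 0, so s = -80.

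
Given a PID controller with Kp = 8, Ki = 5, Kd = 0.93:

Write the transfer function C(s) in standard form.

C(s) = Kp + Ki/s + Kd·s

Substituting values: C(s) = 8 + 5/s + 0.93s = (0.93s² + 8s + 5)/s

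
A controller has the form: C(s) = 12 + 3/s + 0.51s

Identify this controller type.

This is a Proportional-Integral-Derivative (PID) controller.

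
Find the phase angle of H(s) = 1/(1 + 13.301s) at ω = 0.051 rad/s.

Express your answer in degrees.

Phase = -arctan(ωτ) = -arctan(0.051 × 13.301) = -34.2°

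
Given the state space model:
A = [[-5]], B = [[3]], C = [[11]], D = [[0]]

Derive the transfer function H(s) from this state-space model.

(sI - A)⁻¹ = 1/(s + 5). H(s) = 11 × 3/(s + 5) + 0 = 33/(s + 5).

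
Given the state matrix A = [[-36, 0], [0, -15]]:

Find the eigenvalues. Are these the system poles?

For diagonal matrix, eigenvalues are diagonal entries: λ₁ = -36, λ₂ = -15. Eigenvalues of A = system poles.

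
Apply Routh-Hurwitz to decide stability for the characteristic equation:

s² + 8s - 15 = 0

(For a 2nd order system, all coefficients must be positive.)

Coefficients: 1, 8, -15. c=-15 not positive, so system is unstable.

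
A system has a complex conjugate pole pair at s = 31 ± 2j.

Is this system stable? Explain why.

Real part of poles is 31 (> 0, right half-plane). Unstable.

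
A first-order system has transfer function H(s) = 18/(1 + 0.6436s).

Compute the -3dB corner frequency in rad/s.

Corner frequency = 1/τ = 1/0.6436 = 1.554 rad/s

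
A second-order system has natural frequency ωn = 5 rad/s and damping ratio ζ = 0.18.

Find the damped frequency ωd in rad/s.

ωd = ωn√(1 - ζ²) = 5√(1 - 0.18²) = 4.92 rad/s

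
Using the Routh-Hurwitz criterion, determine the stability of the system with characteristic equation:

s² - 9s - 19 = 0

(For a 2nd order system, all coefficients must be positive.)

Coefficients: 1, -9, -19. b=-9, c=-19 not positive, so system is unstable.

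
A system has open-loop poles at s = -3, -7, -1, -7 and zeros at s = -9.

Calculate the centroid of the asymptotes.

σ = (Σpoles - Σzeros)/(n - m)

σ = (Σpoles - Σzeros)/(n - m) = (-18 - (-9))/(4 - 1) = -9/3 = -3.0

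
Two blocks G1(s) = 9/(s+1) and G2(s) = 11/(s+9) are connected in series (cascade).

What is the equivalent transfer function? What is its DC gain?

Series: multiply transfer functions. G_eq = 9/(s+1) × 11/(s+9) = 99/((s+1)(s+9)). DC gain = 99/(1×9) = 11.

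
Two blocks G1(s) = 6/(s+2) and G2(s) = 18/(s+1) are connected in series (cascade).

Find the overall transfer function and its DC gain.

Series: multiply transfer functions. G_eq = 6/(s+2) × 18/(s+1) = 108/((s+2)(s+1)). DC gain = 108/(2×1) = 54.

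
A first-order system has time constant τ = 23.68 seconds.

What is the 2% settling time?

For first-order system, 2% settling time ≈ 4τ = 4 × 23.68 = 94.72 s.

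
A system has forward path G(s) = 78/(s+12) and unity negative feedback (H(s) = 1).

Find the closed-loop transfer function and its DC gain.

T(s) = G/(1+GH) = [78/(s+12)] / [1 + 78/(s+12)] = 78/(s+12+78) = 78/(s+90). DC gain = 78/90 = 0.8667.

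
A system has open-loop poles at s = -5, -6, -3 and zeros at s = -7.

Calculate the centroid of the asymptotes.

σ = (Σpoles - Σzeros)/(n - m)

σ = (Σpoles - Σzeros)/(n - m) = (-14 - (-7))/(3 - 1) = -7/2 = -3.5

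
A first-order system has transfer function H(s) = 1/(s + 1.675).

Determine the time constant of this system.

For H(s) = 1/(s + 1/τ), the pole is at -1/τ = -1.675, so τ = 1/1.675 = 0.5970 s.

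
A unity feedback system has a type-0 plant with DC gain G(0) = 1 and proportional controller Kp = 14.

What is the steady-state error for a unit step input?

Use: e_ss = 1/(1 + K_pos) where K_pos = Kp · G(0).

K_pos = Kp · G(0) = 14 × 1 = 14. e_ss = 1/(1 + 14) = 0.0667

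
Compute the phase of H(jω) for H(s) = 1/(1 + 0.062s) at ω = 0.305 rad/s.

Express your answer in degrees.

Phase = -arctan(ωτ) = -arctan(0.305 × 0.062) = -1.1°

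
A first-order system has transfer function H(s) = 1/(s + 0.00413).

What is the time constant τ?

For H(s) = 1/(s + 1/τ), the pole is at -1/τ = -0.00413, so τ = 1/0.00413 = 242.1 s.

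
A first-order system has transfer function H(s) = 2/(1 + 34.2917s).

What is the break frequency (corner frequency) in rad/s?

Corner frequency = 1/τ = 1/34.2917 = 0.029 rad/s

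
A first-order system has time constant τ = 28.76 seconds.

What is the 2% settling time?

For first-order system, 2% settling time ≈ 4τ = 4 × 28.76 = 115.04 s.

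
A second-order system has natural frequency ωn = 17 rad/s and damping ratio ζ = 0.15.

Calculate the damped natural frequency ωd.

ωd = ωn√(1 - ζ²) = 17√(1 - 0.15²) = 16.81 rad/s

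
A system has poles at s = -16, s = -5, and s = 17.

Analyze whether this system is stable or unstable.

Pole(s) at s = 17 are not in the left half-plane. System is unstable.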